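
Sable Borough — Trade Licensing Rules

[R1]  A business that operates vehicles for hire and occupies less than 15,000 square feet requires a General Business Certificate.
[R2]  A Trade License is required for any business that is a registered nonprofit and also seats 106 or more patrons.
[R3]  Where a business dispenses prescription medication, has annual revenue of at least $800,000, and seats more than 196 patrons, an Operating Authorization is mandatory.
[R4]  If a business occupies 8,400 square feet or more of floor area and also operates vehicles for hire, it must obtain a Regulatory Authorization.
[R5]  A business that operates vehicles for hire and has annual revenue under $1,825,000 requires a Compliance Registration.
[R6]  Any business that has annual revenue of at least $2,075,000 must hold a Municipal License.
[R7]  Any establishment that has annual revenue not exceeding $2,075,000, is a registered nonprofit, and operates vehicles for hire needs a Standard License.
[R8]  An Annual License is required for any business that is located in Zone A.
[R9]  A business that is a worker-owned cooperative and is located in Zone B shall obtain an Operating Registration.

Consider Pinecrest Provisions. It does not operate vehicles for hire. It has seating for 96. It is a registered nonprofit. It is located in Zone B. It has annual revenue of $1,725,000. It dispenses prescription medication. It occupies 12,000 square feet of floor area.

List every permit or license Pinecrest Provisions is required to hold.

None

[R1] does not operate vehicles for hire; floor area 12,000 square feet < 15,000 square feet → General Business Certificate not required.
[R2] is a registered nonprofit; seating 96 < 106 → Trade License not required.
[R3] dispenses prescription medication; revenue $1,725,000 ≥ $800,000; seating 96 ≤ 196 → Operating Authorization not required.
[R4] floor area 12,000 square feet ≥ 8,400 square feet; does not operate vehicles for hire → Regulatory Authorization not required.
[R5] does not operate vehicles for hire; revenue $1,725,000 < $1,825,000 → Compliance Registration not required.
[R6] revenue $1,725,000 < $2,075,000 → Municipal License not required.
[R7] revenue $1,725,000 ≤ $2,075,000; is a registered nonprofit; does not operate vehicles for hire → Standard License not required.
[R8] is located in Zone B (not: is located in Zone A) → Annual License not required.
[R9] is a registered nonprofit (not: is a worker-owned cooperative); is located in Zone B → Operating Registration not required.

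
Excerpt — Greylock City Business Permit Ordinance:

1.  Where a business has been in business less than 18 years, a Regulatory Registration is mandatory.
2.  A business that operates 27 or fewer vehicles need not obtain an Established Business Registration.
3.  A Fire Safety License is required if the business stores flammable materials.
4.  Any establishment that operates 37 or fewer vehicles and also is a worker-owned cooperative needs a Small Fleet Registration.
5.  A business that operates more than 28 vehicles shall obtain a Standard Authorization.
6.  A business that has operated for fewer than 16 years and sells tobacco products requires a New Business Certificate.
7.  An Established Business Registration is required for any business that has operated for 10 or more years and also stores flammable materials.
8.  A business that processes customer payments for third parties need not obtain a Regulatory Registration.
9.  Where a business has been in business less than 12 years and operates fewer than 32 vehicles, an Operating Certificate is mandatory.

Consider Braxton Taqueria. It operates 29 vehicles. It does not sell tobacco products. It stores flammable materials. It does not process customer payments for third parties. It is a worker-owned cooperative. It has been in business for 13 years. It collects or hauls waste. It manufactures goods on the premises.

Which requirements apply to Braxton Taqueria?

Established Business Registration, Fire Safety License, Regulatory Registration, Small Fleet Registration, Standard Authorization

1. years in business 13 < 18 → Regulatory Registration required.
2. vehicles 29 > 27 → Established Business Registration exemption does not apply.
3. stores flammable materials → Fire Safety License required.
4. vehicles 29 ≤ 37; is a worker-owned cooperative → Small Fleet Registration required.
5. vehicles 29 > 28 → Standard Authorization required.
6. years in business 13 < 16; does not sell tobacco products → New Business Certificate not required.
7. years in business 13 ≥ 10; stores flammable materials → Established Business Registration required.
8. does not process customer payments for third parties → Regulatory Registration exemption does not apply.
9. years in business 13 ≥ 12; vehicles 29 < 32 → Operating Certificate not required.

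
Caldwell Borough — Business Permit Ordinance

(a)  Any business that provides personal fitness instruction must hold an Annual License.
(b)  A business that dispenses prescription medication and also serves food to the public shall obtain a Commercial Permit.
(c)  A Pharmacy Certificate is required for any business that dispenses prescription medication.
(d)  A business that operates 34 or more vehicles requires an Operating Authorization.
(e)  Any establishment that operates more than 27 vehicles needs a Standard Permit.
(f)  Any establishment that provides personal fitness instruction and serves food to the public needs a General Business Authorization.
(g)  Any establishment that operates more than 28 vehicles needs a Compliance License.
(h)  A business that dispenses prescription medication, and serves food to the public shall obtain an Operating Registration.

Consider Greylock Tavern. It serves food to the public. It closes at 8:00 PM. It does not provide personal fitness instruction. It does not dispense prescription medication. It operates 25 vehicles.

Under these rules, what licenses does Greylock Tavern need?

None

(a) does not provide personal fitness instruction → Annual License not required.
(b) does not dispense prescription medication; serves food to the public → Commercial Permit not required.
(c) does not dispense prescription medication → Pharmacy Certificate not required.
(d) vehicles 25 < 34 → Operating Authorization not required.
(e) vehicles 25 ≤ 27 → Standard Permit not required.
(f) does not provide personal fitness instruction; serves food to the public → General Business Authorization not required.
(g) vehicles 25 ≤ 28 → Compliance License not required.
(h) does not dispense prescription medication; serves food to the public → Operating Registration not required.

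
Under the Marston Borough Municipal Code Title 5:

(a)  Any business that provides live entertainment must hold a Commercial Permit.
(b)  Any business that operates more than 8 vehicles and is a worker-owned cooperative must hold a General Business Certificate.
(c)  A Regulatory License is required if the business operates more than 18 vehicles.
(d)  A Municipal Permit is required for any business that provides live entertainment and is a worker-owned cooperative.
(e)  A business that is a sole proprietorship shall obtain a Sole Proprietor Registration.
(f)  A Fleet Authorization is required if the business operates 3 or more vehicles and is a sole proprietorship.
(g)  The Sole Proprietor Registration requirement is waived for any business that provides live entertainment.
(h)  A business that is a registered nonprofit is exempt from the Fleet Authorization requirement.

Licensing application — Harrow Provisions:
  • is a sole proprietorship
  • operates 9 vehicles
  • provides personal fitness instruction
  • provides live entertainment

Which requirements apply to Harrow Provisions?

(a) provides live entertainment → Commercial Permit required.
(b) vehicles 9 > 8; is a sole proprietorship (not: is a worker-owned cooperative) → General Business Certificate not required.
(c) vehicles 9 ≤ 18 → Regulatory License not required.
(d) provides live entertainment; is a sole proprietorship (not: is a worker-owned cooperative) → Municipal Permit not required.
(e) is a sole proprietorship → Sole Proprietor Registration required.
(f) vehicles 9 ≥ 3; is a sole proprietorship → Fleet Authorization required.
(g) provides live entertainment → exempt from Sole Proprietor Registration.
(h) is a sole proprietorship (not: is a registered nonprofit) → Fleet Authorization exemption does not apply.

Commercial Permit, Fleet Authorization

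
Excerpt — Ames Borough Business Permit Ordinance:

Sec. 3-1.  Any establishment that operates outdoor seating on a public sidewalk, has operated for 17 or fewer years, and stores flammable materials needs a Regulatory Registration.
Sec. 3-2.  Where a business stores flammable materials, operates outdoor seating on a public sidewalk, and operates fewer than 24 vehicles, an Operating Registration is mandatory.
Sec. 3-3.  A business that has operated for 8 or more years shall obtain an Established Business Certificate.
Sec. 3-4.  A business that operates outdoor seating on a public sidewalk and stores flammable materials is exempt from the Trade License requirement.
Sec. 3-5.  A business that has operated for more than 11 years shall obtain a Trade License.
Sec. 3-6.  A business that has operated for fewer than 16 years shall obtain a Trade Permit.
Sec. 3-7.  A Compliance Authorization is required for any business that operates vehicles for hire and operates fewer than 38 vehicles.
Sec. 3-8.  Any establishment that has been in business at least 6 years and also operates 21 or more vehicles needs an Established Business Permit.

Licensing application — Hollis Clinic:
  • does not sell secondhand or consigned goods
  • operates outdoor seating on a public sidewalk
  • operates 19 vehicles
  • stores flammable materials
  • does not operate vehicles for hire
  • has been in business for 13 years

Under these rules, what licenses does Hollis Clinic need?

Established Business Certificate, Operating Registration, Regulatory Registration, Trade Permit

Sec. 3-1. operates outdoor seating on a public sidewalk; years in business 13 ≤ 17; stores flammable materials → Regulatory Registration required.
Sec. 3-2. stores flammable materials; operates outdoor seating on a public sidewalk; vehicles 19 < 24 → Operating Registration required.
Sec. 3-3. years in business 13 ≥ 8 → Established Business Certificate required.
Sec. 3-4. operates outdoor seating on a public sidewalk; stores flammable materials → exempt from Trade License.
Sec. 3-5. years in business 13 > 11 → Trade License required.
Sec. 3-6. years in business 13 < 16 → Trade Permit required.
Sec. 3-7. does not operate vehicles for hire; vehicles 19 < 38 → Compliance Authorization not required.
Sec. 3-8. years in business 13 ≥ 6; vehicles 19 < 21 → Established Business Permit not required.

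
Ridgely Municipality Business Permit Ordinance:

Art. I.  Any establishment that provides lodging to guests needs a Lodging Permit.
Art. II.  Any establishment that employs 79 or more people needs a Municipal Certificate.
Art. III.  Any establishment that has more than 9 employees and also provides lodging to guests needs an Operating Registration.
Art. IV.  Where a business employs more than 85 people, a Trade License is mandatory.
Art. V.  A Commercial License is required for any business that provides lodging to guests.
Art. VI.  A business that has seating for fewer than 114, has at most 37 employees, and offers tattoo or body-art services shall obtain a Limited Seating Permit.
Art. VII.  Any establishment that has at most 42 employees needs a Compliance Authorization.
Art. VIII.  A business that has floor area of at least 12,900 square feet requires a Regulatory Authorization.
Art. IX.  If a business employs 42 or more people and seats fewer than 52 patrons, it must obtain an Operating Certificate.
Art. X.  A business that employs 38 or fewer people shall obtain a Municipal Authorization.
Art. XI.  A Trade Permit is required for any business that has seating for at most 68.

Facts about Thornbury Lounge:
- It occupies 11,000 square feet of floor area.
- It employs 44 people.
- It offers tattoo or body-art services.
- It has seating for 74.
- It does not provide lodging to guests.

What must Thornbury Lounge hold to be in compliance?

Art. I. does not provide lodging to guests → Lodging Permit not required.
Art. II. employees 44 < 79 → Municipal Certificate not required.
Art. III. employees 44 > 9; does not provide lodging to guests → Operating Registration not required.
Art. IV. employees 44 ≤ 85 → Trade License not required.
Art. V. does not provide lodging to guests → Commercial License not required.
Art. VI. seating 74 < 114; employees 44 > 37; offers tattoo or body-art services → Limited Seating Permit not required.
Art. VII. employees 44 > 42 → Compliance Authorization not required.
Art. VIII. floor area 11,000 square feet < 12,900 square feet → Regulatory Authorization not required.
Art. IX. employees 44 ≥ 42; seating 74 ≥ 52 → Operating Certificate not required.
Art. X. employees 44 > 38 → Municipal Authorization not required.
Art. XI. seating 74 > 68 → Trade Permit not required.

None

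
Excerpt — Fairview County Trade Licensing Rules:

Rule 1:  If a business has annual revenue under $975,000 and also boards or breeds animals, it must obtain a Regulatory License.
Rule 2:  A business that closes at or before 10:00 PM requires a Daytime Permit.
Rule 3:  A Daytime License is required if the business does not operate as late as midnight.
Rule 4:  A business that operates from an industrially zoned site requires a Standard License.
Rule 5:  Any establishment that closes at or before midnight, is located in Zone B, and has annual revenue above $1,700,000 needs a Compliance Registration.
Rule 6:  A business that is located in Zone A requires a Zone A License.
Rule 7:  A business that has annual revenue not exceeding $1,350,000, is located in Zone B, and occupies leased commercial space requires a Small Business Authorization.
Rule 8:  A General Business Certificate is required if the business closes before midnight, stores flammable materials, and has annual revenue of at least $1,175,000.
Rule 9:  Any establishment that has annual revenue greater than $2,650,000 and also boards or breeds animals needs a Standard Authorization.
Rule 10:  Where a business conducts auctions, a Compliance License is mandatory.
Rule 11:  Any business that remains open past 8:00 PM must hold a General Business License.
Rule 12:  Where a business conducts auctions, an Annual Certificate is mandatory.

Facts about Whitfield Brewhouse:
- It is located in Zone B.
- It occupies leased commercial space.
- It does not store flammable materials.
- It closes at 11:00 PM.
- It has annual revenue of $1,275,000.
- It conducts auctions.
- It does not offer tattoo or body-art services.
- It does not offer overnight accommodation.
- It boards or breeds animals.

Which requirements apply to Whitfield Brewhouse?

Rule 1: revenue $1,275,000 ≥ $975,000; boards or breeds animals → Regulatory License not required.
Rule 2: closes 11:00 PM, after 10:00 PM → Daytime Permit not required.
Rule 3: closes 11:00 PM, at/before midnight → Daytime License required.
Rule 4: occupies leased commercial space (not: operates from an industrially zoned site) → Standard License not required.
Rule 5: closes 11:00 PM, at/before midnight; is located in Zone B; revenue $1,275,000 ≤ $1,700,000 → Compliance Registration not required.
Rule 6: is located in Zone B (not: is located in Zone A) → Zone A License not required.
Rule 7: revenue $1,275,000 ≤ $1,350,000; is located in Zone B; occupies leased commercial space → Small Business Authorization required.
Rule 8: closes 11:00 PM, at/before midnight; does not store flammable materials; revenue $1,275,000 ≥ $1,175,000 → General Business Certificate not required.
Rule 9: revenue $1,275,000 ≤ $2,650,000; boards or breeds animals → Standard Authorization not required.
Rule 10: conducts auctions → Compliance License required.
Rule 11: closes 11:00 PM, after 8:00 PM → General Business License required.
Rule 12: conducts auctions → Annual Certificate required.

Annual Certificate, Compliance License, Daytime License, General Business License, Small Business Authorization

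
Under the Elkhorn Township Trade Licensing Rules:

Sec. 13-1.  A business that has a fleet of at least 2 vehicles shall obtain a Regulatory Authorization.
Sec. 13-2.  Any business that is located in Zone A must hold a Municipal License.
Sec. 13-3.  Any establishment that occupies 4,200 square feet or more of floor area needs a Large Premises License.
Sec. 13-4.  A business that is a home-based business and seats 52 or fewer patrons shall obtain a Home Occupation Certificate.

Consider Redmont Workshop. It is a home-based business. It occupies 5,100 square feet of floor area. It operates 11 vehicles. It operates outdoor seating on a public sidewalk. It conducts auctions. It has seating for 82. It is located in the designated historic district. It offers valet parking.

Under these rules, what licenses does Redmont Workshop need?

Large Premises License, Regulatory Authorization

Sec. 13-1. vehicles 11 ≥ 2 → Regulatory Authorization required.
Sec. 13-2. is located in the designated historic district (not: is located in Zone A) → Municipal License not required.
Sec. 13-3. floor area 5,100 square feet ≥ 4,200 square feet → Large Premises License required.
Sec. 13-4. is a home-based business; seating 82 > 52 → Home Occupation Certificate not required.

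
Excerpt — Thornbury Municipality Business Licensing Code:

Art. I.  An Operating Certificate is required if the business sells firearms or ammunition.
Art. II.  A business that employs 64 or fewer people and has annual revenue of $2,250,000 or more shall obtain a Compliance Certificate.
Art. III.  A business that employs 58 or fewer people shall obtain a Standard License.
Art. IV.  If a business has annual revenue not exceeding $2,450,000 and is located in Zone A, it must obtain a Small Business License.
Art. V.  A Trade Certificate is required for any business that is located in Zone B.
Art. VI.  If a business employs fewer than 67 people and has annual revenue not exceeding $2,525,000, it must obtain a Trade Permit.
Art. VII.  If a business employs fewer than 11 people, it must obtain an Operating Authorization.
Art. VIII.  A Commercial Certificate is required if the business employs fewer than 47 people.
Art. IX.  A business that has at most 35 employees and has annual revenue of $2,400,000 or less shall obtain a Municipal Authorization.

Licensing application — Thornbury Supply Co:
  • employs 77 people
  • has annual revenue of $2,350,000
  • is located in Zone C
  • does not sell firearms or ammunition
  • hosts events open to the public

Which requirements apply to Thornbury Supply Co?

Art. I. does not sell firearms or ammunition → Operating Certificate not required.
Art. II. employees 77 > 64; revenue $2,350,000 ≥ $2,250,000 → Compliance Certificate not required.
Art. III. employees 77 > 58 → Standard License not required.
Art. IV. revenue $2,350,000 ≤ $2,450,000; is located in Zone C (not: is located in Zone A) → Small Business License not required.
Art. V. is located in Zone C (not: is located in Zone B) → Trade Certificate not required.
Art. VI. employees 77 ≥ 67; revenue $2,350,000 ≤ $2,525,000 → Trade Permit not required.
Art. VII. employees 77 ≥ 11 → Operating Authorization not required.
Art. VIII. employees 77 ≥ 47 → Commercial Certificate not required.
Art. IX. employees 77 > 35; revenue $2,350,000 ≤ $2,400,000 → Municipal Authorization not required.

None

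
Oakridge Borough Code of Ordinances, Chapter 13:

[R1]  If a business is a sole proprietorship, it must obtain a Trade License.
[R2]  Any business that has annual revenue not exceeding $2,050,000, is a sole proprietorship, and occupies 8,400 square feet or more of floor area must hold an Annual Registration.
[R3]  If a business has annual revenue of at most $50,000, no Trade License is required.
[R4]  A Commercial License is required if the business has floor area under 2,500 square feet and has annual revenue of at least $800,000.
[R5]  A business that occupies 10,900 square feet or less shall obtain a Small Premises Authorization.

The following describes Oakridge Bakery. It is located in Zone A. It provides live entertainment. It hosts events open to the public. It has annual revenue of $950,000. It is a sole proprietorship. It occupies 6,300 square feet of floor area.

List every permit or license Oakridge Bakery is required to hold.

Small Premises Authorization, Trade License

[R1] is a sole proprietorship → Trade License required.
[R2] revenue $950,000 ≤ $2,050,000; is a sole proprietorship; floor area 6,300 square feet < 8,400 square feet → Annual Registration not required.
[R3] revenue $950,000 > $50,000 → Trade License exemption does not apply.
[R4] floor area 6,300 square feet ≥ 2,500 square feet; revenue $950,000 ≥ $800,000 → Commercial License not required.
[R5] floor area 6,300 square feet ≤ 10,900 square feet → Small Premises Authorization required.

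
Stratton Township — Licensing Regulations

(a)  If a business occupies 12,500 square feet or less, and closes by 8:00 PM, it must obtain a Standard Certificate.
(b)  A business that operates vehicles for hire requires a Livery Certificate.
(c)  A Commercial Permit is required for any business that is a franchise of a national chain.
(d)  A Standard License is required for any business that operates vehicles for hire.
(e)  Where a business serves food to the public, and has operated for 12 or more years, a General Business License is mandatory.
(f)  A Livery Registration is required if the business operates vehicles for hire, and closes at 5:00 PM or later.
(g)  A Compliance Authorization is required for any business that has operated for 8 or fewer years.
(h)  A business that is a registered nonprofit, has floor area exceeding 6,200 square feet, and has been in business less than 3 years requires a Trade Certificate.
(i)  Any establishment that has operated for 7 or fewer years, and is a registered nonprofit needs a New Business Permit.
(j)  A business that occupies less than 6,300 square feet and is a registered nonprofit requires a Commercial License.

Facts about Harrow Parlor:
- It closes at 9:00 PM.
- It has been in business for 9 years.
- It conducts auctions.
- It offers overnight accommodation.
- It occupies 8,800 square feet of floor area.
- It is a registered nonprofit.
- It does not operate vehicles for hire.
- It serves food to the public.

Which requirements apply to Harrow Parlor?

(a) floor area 8,800 square feet ≤ 12,500 square feet; closes 9:00 PM, after 8:00 PM → Standard Certificate not required.
(b) does not operate vehicles for hire → Livery Certificate not required.
(c) is a registered nonprofit (not: is a franchise of a national chain) → Commercial Permit not required.
(d) does not operate vehicles for hire → Standard License not required.
(e) serves food to the public; years in business 9 < 12 → General Business License not required.
(f) does not operate vehicles for hire; closes 9:00 PM, after 5:00 PM → Livery Registration not required.
(g) years in business 9 > 8 → Compliance Authorization not required.
(h) is a registered nonprofit; floor area 8,800 square feet > 6,200 square feet; years in business 9 ≥ 3 → Trade Certificate not required.
(i) years in business 9 > 7; is a registered nonprofit → New Business Permit not required.
(j) floor area 8,800 square feet ≥ 6,300 square feet; is a registered nonprofit → Commercial License not required.

None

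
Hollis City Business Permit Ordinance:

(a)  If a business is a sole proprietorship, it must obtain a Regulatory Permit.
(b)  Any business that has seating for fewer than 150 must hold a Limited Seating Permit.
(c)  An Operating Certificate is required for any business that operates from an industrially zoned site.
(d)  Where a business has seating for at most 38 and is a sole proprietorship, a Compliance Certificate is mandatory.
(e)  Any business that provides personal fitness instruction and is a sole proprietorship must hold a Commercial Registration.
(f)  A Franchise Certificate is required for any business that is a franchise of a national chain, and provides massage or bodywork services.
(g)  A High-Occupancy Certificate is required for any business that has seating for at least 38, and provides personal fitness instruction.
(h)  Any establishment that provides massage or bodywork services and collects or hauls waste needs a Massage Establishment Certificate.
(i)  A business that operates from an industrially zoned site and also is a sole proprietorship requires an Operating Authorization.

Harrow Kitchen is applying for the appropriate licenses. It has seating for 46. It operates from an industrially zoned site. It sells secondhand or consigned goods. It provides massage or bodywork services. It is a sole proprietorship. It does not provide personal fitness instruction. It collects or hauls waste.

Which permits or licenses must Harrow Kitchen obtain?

(a) is a sole proprietorship → Regulatory Permit required.
(b) seating 46 < 150 → Limited Seating Permit required.
(c) operates from an industrially zoned site → Operating Certificate required.
(d) seating 46 > 38; is a sole proprietorship → Compliance Certificate not required.
(e) does not provide personal fitness instruction; is a sole proprietorship → Commercial Registration not required.
(f) is a sole proprietorship (not: is a franchise of a national chain); provides massage or bodywork services → Franchise Certificate not required.
(g) seating 46 ≥ 38; does not provide personal fitness instruction → High-Occupancy Certificate not required.
(h) provides massage or bodywork services; collects or hauls waste → Massage Establishment Certificate required.
(i) operates from an industrially zoned site; is a sole proprietorship → Operating Authorization required.

Limited Seating Permit, Massage Establishment Certificate, Operating Authorization, Operating Certificate, Regulatory Permit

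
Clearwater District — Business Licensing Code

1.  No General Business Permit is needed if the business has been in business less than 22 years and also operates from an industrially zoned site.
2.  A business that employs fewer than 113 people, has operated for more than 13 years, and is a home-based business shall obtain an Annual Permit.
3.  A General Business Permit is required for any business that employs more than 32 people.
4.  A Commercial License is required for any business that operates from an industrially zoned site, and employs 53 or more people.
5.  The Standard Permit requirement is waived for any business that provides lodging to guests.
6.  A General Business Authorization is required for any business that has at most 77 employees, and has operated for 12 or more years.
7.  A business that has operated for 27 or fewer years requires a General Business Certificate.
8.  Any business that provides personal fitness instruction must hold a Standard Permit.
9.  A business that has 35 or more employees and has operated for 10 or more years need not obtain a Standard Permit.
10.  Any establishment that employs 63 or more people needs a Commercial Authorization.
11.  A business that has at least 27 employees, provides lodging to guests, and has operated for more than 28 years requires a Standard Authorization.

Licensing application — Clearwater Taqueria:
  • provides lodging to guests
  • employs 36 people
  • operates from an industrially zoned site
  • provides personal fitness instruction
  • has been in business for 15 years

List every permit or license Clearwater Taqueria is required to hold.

1. years in business 15 < 22; operates from an industrially zoned site → exempt from General Business Permit.
2. employees 36 < 113; years in business 15 > 13; operates from an industrially zoned site (not: is a home-based business) → Annual Permit not required.
3. employees 36 > 32 → General Business Permit required.
4. operates from an industrially zoned site; employees 36 < 53 → Commercial License not required.
5. provides lodging to guests → exempt from Standard Permit.
6. employees 36 ≤ 77; years in business 15 ≥ 12 → General Business Authorization required.
7. years in business 15 ≤ 27 → General Business Certificate required.
8. provides personal fitness instruction → Standard Permit required.
9. employees 36 ≥ 35; years in business 15 ≥ 10 → exempt from Standard Permit.
10. employees 36 < 63 → Commercial Authorization not required.
11. employees 36 ≥ 27; provides lodging to guests; years in business 15 ≤ 28 → Standard Authorization not required.

General Business Authorization, General Business Certificate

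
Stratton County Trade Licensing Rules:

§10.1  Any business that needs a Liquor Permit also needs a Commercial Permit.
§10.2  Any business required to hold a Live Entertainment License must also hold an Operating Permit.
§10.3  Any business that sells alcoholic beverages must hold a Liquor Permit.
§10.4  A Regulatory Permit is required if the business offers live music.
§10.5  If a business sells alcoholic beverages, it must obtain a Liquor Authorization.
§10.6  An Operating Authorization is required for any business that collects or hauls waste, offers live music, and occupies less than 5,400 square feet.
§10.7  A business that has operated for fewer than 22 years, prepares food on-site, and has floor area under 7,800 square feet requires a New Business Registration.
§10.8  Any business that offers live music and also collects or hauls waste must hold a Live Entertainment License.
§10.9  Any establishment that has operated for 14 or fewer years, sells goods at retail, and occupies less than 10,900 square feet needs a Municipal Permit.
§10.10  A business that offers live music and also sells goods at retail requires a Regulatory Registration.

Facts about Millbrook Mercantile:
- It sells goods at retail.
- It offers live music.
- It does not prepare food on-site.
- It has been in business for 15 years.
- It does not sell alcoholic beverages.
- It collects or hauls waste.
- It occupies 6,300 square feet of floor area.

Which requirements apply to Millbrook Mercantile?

§10.1 Liquor Permit is not required → no effect.
§10.2 Live Entertainment License is required → Operating Permit also required.
§10.3 does not sell alcoholic beverages → Liquor Permit not required.
§10.4 offers live music → Regulatory Permit required.
§10.5 does not sell alcoholic beverages → Liquor Authorization not required.
§10.6 collects or hauls waste; offers live music; floor area 6,300 square feet ≥ 5,400 square feet → Operating Authorization not required.
§10.7 years in business 15 < 22; does not prepare food on-site; floor area 6,300 square feet < 7,800 square feet → New Business Registration not required.
§10.8 offers live music; collects or hauls waste → Live Entertainment License required.
§10.9 years in business 15 > 14; sells goods at retail; floor area 6,300 square feet < 10,900 square feet → Municipal Permit not required.
§10.10 offers live music; sells goods at retail → Regulatory Registration required.

Live Entertainment License, Operating Permit, Regulatory Permit, Regulatory Registration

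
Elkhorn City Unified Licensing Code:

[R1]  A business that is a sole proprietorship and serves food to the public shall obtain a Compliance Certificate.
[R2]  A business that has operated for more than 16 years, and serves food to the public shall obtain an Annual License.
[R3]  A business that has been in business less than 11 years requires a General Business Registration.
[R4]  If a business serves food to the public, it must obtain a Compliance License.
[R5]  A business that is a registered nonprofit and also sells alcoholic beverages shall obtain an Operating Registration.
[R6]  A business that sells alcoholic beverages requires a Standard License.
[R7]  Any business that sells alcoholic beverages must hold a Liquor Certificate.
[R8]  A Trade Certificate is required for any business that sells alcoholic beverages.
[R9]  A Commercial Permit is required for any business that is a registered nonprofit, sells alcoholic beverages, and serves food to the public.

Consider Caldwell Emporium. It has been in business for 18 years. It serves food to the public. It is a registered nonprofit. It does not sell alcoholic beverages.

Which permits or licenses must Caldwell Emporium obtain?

Annual License, Compliance License

[R1] is a registered nonprofit (not: is a sole proprietorship); serves food to the public → Compliance Certificate not required.
[R2] years in business 18 > 16; serves food to the public → Annual License required.
[R3] years in business 18 ≥ 11 → General Business Registration not required.
[R4] serves food to the public → Compliance License required.
[R5] is a registered nonprofit; does not sell alcoholic beverages → Operating Registration not required.
[R6] does not sell alcoholic beverages → Standard License not required.
[R7] does not sell alcoholic beverages → Liquor Certificate not required.
[R8] does not sell alcoholic beverages → Trade Certificate not required.
[R9] is a registered nonprofit; does not sell alcoholic beverages; serves food to the public → Commercial Permit not required.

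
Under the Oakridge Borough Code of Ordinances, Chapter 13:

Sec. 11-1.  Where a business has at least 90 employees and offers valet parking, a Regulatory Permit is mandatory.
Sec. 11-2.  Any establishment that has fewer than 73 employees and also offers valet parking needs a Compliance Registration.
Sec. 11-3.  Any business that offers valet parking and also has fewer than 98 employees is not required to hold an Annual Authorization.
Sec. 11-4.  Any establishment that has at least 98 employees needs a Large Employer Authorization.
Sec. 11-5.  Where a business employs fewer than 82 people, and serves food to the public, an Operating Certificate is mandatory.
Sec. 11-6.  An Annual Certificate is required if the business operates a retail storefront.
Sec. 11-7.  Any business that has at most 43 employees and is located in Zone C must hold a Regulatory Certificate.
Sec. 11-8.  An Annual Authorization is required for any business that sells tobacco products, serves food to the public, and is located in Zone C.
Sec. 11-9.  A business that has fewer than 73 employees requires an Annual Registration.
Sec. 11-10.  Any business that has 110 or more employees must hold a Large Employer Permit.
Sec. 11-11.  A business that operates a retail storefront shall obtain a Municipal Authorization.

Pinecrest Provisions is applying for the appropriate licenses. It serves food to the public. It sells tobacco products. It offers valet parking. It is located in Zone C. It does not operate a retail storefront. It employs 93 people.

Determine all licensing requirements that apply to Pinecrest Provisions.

Sec. 11-1. employees 93 ≥ 90; offers valet parking → Regulatory Permit required.
Sec. 11-2. employees 93 ≥ 73; offers valet parking → Compliance Registration not required.
Sec. 11-3. offers valet parking; employees 93 < 98 → exempt from Annual Authorization.
Sec. 11-4. employees 93 < 98 → Large Employer Authorization not required.
Sec. 11-5. employees 93 ≥ 82; serves food to the public → Operating Certificate not required.
Sec. 11-6. does not operate a retail storefront → Annual Certificate not required.
Sec. 11-7. employees 93 > 43; is located in Zone C → Regulatory Certificate not required.
Sec. 11-8. sells tobacco products; serves food to the public; is located in Zone C → Annual Authorization required.
Sec. 11-9. employees 93 ≥ 73 → Annual Registration not required.
Sec. 11-10. employees 93 < 110 → Large Employer Permit not required.
Sec. 11-11. does not operate a retail storefront → Municipal Authorization not required.

Regulatory Permit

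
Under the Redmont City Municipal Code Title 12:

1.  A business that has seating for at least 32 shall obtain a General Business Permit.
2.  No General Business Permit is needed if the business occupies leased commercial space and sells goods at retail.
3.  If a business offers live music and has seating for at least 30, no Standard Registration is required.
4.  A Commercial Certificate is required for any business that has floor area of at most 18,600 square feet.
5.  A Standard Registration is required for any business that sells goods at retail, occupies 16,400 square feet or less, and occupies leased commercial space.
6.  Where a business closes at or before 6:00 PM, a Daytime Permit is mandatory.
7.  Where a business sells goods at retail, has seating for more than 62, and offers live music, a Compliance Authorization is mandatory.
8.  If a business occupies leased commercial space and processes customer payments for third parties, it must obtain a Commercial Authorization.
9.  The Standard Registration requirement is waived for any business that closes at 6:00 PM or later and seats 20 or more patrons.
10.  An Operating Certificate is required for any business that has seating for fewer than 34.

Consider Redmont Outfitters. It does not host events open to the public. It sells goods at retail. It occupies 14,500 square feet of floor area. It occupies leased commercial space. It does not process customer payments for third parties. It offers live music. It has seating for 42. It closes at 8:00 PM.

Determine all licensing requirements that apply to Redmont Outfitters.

Commercial Certificate

1. seating 42 ≥ 32 → General Business Permit required.
2. occupies leased commercial space; sells goods at retail → exempt from General Business Permit.
3. offers live music; seating 42 ≥ 30 → exempt from Standard Registration.
4. floor area 14,500 square feet ≤ 18,600 square feet → Commercial Certificate required.
5. sells goods at retail; floor area 14,500 square feet ≤ 16,400 square feet; occupies leased commercial space → Standard Registration required.
6. closes 8:00 PM, after 6:00 PM → Daytime Permit not required.
7. sells goods at retail; seating 42 ≤ 62; offers live music → Compliance Authorization not required.
8. occupies leased commercial space; does not process customer payments for third parties → Commercial Authorization not required.
9. closes 8:00 PM, after 6:00 PM; seating 42 ≥ 20 → exempt from Standard Registration.
10. seating 42 ≥ 34 → Operating Certificate not required.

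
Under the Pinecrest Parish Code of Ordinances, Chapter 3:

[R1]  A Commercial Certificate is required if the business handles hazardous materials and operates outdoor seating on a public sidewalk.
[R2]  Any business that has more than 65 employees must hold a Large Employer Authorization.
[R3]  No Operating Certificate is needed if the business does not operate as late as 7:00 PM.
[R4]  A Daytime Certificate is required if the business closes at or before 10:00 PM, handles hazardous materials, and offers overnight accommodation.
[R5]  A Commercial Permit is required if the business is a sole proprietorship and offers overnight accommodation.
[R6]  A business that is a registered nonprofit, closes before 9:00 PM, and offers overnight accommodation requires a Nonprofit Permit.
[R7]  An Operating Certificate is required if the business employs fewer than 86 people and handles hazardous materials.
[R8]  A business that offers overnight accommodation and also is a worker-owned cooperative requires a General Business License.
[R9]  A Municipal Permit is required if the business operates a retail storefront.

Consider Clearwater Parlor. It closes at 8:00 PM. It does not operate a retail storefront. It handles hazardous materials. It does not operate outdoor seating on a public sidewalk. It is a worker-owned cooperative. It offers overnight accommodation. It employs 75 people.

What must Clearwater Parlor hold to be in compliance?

[R1] handles hazardous materials; does not operate outdoor seating on a public sidewalk → Commercial Certificate not required.
[R2] employees 75 > 65 → Large Employer Authorization required.
[R3] closes 8:00 PM, after 7:00 PM → Operating Certificate exemption does not apply.
[R4] closes 8:00 PM, at/before 10:00 PM; handles hazardous materials; offers overnight accommodation → Daytime Certificate required.
[R5] is a worker-owned cooperative (not: is a sole proprietorship); offers overnight accommodation → Commercial Permit not required.
[R6] is a worker-owned cooperative (not: is a registered nonprofit); closes 8:00 PM, at/before 9:00 PM; offers overnight accommodation → Nonprofit Permit not required.
[R7] employees 75 < 86; handles hazardous materials → Operating Certificate required.
[R8] offers overnight accommodation; is a worker-owned cooperative → General Business License required.
[R9] does not operate a retail storefront → Municipal Permit not required.

Daytime Certificate, General Business License, Large Employer Authorization, Operating Certificate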